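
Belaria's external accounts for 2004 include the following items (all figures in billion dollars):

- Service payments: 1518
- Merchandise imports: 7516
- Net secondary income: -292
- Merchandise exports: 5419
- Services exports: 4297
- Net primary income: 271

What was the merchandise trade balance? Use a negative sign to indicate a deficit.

Goods balance = 5419 - 7516 = -2097

-2097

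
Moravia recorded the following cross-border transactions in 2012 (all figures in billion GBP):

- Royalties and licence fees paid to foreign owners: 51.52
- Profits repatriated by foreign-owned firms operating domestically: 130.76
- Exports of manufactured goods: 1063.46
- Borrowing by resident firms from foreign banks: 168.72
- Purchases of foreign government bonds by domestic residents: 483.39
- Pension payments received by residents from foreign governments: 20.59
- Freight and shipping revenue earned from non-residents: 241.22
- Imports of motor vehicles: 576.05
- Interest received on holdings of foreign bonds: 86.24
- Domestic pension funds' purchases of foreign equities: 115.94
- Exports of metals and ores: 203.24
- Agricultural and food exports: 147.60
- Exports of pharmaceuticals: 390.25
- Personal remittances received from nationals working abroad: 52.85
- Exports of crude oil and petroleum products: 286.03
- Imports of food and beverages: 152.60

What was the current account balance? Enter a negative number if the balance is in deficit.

1580.55

Goods: -152.60 - 576.05 + 203.24 + 1063.46 + 147.60 + 390.25 + 286.03 = 1361.93
Services: -51.52 + 241.22 = 189.70
Primary income: 86.24 - 130.76 = -44.52
Secondary income: 20.59 + 52.85 = 73.44
Current account = 1361.93 + 189.70 + (-44.52) + 73.44 = 1580.55
(Excluded from the current account — financial account: borrowing by resident firms from foreign banks 168.72, purchases of foreign government bonds by domestic residents 483.39, domestic pension funds' purchases of foreign equities 115.94.)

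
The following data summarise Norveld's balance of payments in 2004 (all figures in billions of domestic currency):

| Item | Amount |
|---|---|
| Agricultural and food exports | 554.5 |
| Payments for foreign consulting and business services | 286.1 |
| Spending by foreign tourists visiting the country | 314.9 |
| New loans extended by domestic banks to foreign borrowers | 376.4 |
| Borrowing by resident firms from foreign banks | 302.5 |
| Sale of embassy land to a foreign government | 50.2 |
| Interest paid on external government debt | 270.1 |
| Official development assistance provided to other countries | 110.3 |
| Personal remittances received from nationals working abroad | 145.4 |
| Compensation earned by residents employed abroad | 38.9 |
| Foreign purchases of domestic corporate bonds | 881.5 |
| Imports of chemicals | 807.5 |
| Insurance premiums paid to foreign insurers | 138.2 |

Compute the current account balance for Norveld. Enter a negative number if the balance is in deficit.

Goods: -807.5 + 554.5 = -253.0
Services: 314.9 - 286.1 - 138.2 = -109.4
Primary income: -270.1 + 38.9 = -231.2
Secondary income: -110.3 + 145.4 = 35.1
Current account = (-253.0) + (-109.4) + (-231.2) + 35.1 = -558.5
(Excluded from the current account — financial account: new loans extended by domestic banks to foreign borrowers 376.4, borrowing by resident firms from foreign banks 302.5, foreign purchases of domestic corporate bonds 881.5; capital account: sale of embassy land to a foreign government 50.2.)

-558.5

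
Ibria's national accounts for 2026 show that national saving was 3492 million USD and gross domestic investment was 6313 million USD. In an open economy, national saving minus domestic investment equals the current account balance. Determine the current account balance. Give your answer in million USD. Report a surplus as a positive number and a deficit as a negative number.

S - I = CA (net lending to the rest of the world).
CA = S - I = 3492 - 6313 = -2821

-2821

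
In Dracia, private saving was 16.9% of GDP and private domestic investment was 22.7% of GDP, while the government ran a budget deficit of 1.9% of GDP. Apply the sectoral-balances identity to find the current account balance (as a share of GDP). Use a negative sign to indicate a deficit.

-7.7

By the sectoral-balances identity, CA = (S_private - I) + (T - G).
Private balance = 16.9 - 22.7 = -5.8
Government balance (T - G) = -1.9
CA = -5.8 + (-1.9) = -7.7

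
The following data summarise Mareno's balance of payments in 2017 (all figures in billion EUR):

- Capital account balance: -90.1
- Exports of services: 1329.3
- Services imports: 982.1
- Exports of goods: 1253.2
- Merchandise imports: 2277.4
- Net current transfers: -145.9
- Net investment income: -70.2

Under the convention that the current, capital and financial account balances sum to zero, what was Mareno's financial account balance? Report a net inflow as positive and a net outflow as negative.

983.2

Goods balance = 1253.2 - 2277.4 = -1024.2
Services balance = 1329.3 - 982.1 = 347.2
Trade balance (goods + services) = -1024.2 + 347.2 = -677.0
Net primary income = -70.2
Net secondary income = -145.9
Current account = -677.0 + (-70.2) + (-145.9) = -893.1
Financial account = -(-893.1 + (-90.1)) = 983.2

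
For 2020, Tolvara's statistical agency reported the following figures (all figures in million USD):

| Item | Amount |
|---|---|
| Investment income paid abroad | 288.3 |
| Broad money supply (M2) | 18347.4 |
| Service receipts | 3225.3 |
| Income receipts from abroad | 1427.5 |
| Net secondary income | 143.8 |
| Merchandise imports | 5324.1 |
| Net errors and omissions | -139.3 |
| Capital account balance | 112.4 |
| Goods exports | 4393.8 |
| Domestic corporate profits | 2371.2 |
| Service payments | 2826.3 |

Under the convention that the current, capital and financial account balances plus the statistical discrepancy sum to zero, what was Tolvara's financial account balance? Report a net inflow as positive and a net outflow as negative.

Goods balance = 4393.8 - 5324.1 = -930.3
Services balance = 3225.3 - 2826.3 = 399.0
Trade balance (goods + services) = -930.3 + 399.0 = -531.3
Net primary income = 1427.5 - 288.3 = 1139.2
Net secondary income = 143.8
Current account = -531.3 + 1139.2 + 143.8 = 751.7
Financial account = -(751.7 + 112.4 + (-139.3)) = -724.8

-724.8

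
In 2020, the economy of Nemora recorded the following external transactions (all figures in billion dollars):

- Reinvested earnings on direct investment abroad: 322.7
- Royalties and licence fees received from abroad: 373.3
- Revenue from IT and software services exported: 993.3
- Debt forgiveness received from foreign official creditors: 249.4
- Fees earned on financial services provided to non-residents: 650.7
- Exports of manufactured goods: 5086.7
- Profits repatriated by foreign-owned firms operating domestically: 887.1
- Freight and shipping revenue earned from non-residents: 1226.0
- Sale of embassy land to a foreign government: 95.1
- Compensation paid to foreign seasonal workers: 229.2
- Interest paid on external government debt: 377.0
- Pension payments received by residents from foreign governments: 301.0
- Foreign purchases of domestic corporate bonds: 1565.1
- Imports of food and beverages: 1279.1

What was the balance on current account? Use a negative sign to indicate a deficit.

Goods: -1279.1 + 5086.7 = 3807.6
Services: 650.7 + 993.3 + 1226.0 + 373.3 = 3243.3
Primary income: -229.2 - 887.1 - 377.0 + 322.7 = -1170.6
Secondary income: 301.0
Current account = 3807.6 + 3243.3 + (-1170.6) + 301.0 = 6181.3
(Excluded from the current account — capital account: debt forgiveness received from foreign official creditors 249.4, sale of embassy land to a foreign government 95.1; financial account: foreign purchases of domestic corporate bonds 1565.1.)

6181.3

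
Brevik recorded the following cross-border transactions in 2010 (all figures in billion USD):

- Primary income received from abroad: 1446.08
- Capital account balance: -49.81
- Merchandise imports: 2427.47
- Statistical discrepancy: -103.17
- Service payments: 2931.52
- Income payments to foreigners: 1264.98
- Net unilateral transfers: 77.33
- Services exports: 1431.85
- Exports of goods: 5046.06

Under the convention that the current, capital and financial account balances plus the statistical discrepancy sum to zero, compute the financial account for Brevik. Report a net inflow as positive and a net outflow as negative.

Goods balance = 5046.06 - 2427.47 = 2618.59
Services balance = 1431.85 - 2931.52 = -1499.67
Trade balance (goods + services) = 2618.59 + (-1499.67) = 1118.92
Net primary income = 1446.08 - 1264.98 = 181.10
Net secondary income = 77.33
Current account = 1118.92 + 181.10 + 77.33 = 1377.35
Financial account = -(1377.35 + (-49.81) + (-103.17)) = -1224.37

-1224.37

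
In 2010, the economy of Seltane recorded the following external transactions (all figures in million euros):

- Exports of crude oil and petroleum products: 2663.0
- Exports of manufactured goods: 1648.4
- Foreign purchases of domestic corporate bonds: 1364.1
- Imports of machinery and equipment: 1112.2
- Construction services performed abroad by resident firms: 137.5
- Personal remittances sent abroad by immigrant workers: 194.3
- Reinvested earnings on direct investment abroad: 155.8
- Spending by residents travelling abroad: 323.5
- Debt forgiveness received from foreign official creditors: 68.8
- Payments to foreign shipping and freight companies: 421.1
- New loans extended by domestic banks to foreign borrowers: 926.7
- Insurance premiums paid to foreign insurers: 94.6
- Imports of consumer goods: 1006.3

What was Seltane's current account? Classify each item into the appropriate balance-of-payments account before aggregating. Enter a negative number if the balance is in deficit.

Goods: -1006.3 + 2663.0 + 1648.4 - 1112.2 = 2192.9
Services: -323.5 + 137.5 - 94.6 - 421.1 = -701.7
Primary income: 155.8
Secondary income: -194.3
Current account = 2192.9 + (-701.7) + 155.8 + (-194.3) = 1452.7
(Excluded from the current account — financial account: foreign purchases of domestic corporate bonds 1364.1, new loans extended by domestic banks to foreign borrowers 926.7; capital account: debt forgiveness received from foreign official creditors 68.8.)

1452.7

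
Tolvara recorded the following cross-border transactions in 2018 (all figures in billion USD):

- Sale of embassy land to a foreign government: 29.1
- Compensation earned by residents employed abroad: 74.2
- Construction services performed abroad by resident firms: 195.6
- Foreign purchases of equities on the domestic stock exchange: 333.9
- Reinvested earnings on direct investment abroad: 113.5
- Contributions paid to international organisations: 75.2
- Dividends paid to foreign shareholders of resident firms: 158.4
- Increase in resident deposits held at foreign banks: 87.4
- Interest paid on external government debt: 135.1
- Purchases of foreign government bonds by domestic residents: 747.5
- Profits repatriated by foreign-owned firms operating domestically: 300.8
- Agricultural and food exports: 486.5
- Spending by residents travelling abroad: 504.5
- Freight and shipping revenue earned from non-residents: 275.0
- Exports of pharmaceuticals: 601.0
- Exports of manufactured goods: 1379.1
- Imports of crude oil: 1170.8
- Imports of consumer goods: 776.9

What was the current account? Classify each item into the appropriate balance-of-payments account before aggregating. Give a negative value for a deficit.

Goods: -776.9 + 601.0 - 1170.8 + 1379.1 + 486.5 = 518.9
Services: -504.5 + 275.0 + 195.6 = -33.9
Primary income: -135.1 + 113.5 - 300.8 + 74.2 - 158.4 = -406.6
Secondary income: -75.2
Current account = 518.9 + (-33.9) + (-406.6) + (-75.2) = 3.2
(Excluded from the current account — capital account: sale of embassy land to a foreign government 29.1; financial account: foreign purchases of equities on the domestic stock exchange 333.9, increase in resident deposits held at foreign banks 87.4, purchases of foreign government bonds by domestic residents 747.5.)

3.2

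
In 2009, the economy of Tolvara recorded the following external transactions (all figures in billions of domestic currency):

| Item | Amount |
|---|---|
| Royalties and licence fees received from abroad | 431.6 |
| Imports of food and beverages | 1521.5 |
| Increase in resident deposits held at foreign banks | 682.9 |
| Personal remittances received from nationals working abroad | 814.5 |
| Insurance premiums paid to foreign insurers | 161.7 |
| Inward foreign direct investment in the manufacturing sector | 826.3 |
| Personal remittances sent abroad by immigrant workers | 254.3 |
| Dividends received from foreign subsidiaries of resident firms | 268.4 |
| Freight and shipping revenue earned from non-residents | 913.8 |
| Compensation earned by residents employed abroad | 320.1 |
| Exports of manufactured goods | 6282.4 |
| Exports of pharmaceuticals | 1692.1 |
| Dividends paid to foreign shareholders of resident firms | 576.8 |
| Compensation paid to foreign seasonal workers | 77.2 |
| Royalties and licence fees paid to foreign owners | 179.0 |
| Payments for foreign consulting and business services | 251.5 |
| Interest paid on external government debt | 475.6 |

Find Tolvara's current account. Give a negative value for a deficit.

Goods: -1521.5 + 6282.4 + 1692.1 = 6453.0
Services: 913.8 + 431.6 - 179.0 - 251.5 - 161.7 = 753.2
Primary income: -576.8 - 77.2 + 268.4 - 475.6 + 320.1 = -541.1
Secondary income: -254.3 + 814.5 = 560.2
Current account = 6453.0 + 753.2 + (-541.1) + 560.2 = 7225.3
(Excluded from the current account — financial account: increase in resident deposits held at foreign banks 682.9, inward foreign direct investment in the manufacturing sector 826.3.)

7225.3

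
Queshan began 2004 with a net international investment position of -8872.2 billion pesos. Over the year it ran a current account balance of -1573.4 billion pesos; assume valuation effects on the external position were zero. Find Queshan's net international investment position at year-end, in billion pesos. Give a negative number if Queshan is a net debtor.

-10445.6

With no valuation effects, change in NIIP = current account = -1573.4
End-of-year NIIP = -8872.2 + (-1573.4) = -10445.6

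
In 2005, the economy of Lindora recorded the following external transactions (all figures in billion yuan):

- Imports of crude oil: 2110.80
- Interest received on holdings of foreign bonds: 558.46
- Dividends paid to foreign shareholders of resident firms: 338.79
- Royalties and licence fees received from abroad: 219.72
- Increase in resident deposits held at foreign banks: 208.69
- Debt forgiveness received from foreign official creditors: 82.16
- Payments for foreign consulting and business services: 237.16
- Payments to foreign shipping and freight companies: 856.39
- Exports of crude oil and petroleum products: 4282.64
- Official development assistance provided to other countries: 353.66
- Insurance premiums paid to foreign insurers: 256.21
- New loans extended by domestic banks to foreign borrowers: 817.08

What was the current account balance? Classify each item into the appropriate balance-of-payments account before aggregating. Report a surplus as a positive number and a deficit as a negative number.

907.81

Goods: 4282.64 - 2110.80 = 2171.84
Services: -256.21 - 237.16 - 856.39 + 219.72 = -1130.04
Primary income: -338.79 + 558.46 = 219.67
Secondary income: -353.66
Current account = 2171.84 + (-1130.04) + 219.67 + (-353.66) = 907.81
(Excluded from the current account — financial account: increase in resident deposits held at foreign banks 208.69, new loans extended by domestic banks to foreign borrowers 817.08; capital account: debt forgiveness received from foreign official creditors 82.16.)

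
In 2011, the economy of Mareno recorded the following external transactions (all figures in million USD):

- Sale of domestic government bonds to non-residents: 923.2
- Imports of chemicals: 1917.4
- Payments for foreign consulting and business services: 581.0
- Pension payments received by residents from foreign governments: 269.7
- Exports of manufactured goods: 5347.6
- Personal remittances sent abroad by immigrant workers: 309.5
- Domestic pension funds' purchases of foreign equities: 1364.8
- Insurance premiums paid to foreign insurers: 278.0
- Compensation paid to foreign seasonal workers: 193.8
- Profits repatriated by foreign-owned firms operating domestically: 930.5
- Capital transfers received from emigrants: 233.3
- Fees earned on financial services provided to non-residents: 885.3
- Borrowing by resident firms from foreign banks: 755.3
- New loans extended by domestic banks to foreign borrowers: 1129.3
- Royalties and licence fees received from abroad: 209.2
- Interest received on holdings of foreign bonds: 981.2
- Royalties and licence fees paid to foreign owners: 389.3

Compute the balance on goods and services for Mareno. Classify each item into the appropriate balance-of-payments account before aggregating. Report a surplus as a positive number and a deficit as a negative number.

3276.4

Goods: 5347.6 - 1917.4 = 3430.2
Services: -389.3 - 581.0 + 209.2 - 278.0 + 885.3 = -153.8
Trade balance = 3430.2 + (-153.8) = 3276.4
(Excluded from the trade balance — financial account: sale of domestic government bonds to non-residents 923.2, domestic pension funds' purchases of foreign equities 1364.8, borrowing by resident firms from foreign banks 755.3, new loans extended by domestic banks to foreign borrowers 1129.3; secondary income: pension payments received by residents from foreign governments 269.7, personal remittances sent abroad by immigrant workers 309.5; primary income: compensation paid to foreign seasonal workers 193.8, profits repatriated by foreign-owned firms operating domestically 930.5, interest received on holdings of foreign bonds 981.2; capital account: capital transfers received from emigrants 233.3.)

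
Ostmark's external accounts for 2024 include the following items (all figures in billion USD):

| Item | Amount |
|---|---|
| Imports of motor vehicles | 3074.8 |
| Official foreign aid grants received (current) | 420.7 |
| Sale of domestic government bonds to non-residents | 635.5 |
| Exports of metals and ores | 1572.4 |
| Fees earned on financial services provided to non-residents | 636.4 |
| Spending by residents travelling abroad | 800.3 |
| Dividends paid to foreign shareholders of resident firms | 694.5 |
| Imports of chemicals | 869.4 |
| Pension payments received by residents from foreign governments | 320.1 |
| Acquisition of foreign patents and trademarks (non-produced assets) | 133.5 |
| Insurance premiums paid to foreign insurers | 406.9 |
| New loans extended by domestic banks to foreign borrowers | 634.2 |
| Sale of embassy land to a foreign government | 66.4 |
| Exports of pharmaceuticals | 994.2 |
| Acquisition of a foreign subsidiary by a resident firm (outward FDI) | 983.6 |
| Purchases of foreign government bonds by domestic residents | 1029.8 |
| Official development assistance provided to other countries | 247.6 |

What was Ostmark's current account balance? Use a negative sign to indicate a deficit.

Goods: 994.2 + 1572.4 - 3074.8 - 869.4 = -1377.6
Services: -800.3 - 406.9 + 636.4 = -570.8
Primary income: -694.5
Secondary income: 420.7 + 320.1 - 247.6 = 493.2
Current account = (-1377.6) + (-570.8) + (-694.5) + 493.2 = -2149.7
(Excluded from the current account — financial account: sale of domestic government bonds to non-residents 635.5, new loans extended by domestic banks to foreign borrowers 634.2, acquisition of a foreign subsidiary by a resident firm (outward FDI) 983.6, purchases of foreign government bonds by domestic residents 1029.8; capital account: acquisition of foreign patents and trademarks (non-produced assets) 133.5, sale of embassy land to a foreign government 66.4.)

-2149.7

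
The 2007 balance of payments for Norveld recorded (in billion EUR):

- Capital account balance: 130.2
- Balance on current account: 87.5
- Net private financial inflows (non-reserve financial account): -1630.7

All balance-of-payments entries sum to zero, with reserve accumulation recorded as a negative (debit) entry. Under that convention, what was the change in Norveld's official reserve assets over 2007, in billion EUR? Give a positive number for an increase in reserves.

-1413.0

Official reserve transactions balance = -(87.5 + 130.2 + (-1630.7)) = 1413.0
An accumulation of reserves is recorded as a debit (negative entry), so the change in the stock of reserves is the negative of that balance.
Change in official reserves = -(1413.0) = -1413.0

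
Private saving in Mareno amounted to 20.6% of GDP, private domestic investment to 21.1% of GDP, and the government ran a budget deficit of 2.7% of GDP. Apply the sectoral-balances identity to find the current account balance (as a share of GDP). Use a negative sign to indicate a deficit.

By the sectoral-balances identity, CA = (S_private - I) + (T - G).
Private balance = 20.6 - 21.1 = -0.5
Government balance (T - G) = -2.7
CA = -0.5 + (-2.7) = -3.2

-3.2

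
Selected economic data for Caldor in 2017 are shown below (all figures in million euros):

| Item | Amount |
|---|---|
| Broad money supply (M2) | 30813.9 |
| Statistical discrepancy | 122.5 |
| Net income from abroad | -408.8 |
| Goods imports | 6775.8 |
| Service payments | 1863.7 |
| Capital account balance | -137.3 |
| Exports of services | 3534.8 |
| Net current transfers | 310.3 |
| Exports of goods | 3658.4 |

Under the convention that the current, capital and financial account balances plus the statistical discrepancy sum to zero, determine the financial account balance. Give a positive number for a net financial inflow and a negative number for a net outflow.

Goods balance = 3658.4 - 6775.8 = -3117.4
Services balance = 3534.8 - 1863.7 = 1671.1
Trade balance (goods + services) = -3117.4 + 1671.1 = -1446.3
Net primary income = -408.8
Net secondary income = 310.3
Current account = -1446.3 + (-408.8) + 310.3 = -1544.8
Financial account = -(-1544.8 + (-137.3) + 122.5) = 1559.6

1559.6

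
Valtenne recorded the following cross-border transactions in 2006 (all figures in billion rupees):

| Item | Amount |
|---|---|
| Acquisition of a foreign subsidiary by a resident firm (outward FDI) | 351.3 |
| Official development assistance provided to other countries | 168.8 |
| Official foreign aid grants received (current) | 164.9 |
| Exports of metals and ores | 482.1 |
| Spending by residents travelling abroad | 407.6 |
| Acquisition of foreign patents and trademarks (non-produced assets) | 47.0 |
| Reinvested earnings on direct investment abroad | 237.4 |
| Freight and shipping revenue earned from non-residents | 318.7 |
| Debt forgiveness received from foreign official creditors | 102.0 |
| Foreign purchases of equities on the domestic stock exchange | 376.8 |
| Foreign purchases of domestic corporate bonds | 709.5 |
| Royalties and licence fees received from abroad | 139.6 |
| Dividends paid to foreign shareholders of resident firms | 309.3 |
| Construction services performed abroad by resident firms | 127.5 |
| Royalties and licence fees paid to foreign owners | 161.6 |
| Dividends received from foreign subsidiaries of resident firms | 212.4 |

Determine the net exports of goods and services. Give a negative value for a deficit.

Goods: 482.1
Services: 318.7 - 161.6 - 407.6 + 127.5 + 139.6 = 16.6
Trade balance = 482.1 + 16.6 = 498.7
(Excluded from the trade balance — financial account: acquisition of a foreign subsidiary by a resident firm (outward FDI) 351.3, foreign purchases of equities on the domestic stock exchange 376.8, foreign purchases of domestic corporate bonds 709.5; secondary income: official development assistance provided to other countries 168.8, official foreign aid grants received (current) 164.9; capital account: acquisition of foreign patents and trademarks (non-produced assets) 47.0, debt forgiveness received from foreign official creditors 102.0; primary income: reinvested earnings on direct investment abroad 237.4, dividends paid to foreign shareholders of resident firms 309.3, dividends received from foreign subsidiaries of resident firms 212.4.)

498.7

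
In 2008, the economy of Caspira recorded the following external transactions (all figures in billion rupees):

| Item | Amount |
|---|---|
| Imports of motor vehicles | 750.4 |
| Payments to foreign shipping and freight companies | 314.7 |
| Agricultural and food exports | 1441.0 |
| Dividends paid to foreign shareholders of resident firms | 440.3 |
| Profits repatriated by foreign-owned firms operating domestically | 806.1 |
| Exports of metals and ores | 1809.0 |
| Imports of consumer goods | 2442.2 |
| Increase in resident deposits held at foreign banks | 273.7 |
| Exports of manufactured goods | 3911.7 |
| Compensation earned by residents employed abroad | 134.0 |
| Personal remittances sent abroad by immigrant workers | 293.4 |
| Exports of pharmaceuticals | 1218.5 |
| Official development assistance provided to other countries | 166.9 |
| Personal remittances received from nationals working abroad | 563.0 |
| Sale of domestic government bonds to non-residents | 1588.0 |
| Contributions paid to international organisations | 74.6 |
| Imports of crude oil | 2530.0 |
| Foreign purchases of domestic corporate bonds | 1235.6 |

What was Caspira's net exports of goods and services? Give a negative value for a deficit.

2342.9

Goods: -2530.0 - 750.4 - 2442.2 + 3911.7 + 1809.0 + 1218.5 + 1441.0 = 2657.6
Services: -314.7
Trade balance = 2657.6 + (-314.7) = 2342.9
(Excluded from the trade balance — primary income: dividends paid to foreign shareholders of resident firms 440.3, profits repatriated by foreign-owned firms operating domestically 806.1, compensation earned by residents employed abroad 134.0; financial account: increase in resident deposits held at foreign banks 273.7, sale of domestic government bonds to non-residents 1588.0, foreign purchases of domestic corporate bonds 1235.6; secondary income: personal remittances sent abroad by immigrant workers 293.4, official development assistance provided to other countries 166.9, personal remittances received from nationals working abroad 563.0, contributions paid to international organisations 74.6.)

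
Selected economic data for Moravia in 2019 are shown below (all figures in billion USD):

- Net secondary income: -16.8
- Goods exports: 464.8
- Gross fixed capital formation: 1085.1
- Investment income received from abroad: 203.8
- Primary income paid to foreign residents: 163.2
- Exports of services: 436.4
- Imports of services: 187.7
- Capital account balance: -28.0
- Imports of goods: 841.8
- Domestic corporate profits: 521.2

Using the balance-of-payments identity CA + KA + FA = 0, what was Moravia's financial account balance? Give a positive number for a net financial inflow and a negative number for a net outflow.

Goods balance = 464.8 - 841.8 = -377.0
Services balance = 436.4 - 187.7 = 248.7
Trade balance (goods + services) = -377.0 + 248.7 = -128.3
Net primary income = 203.8 - 163.2 = 40.6
Net secondary income = -16.8
Current account = -128.3 + 40.6 + (-16.8) = -104.5
Financial account = -(-104.5 + (-28.0)) = 132.5

132.5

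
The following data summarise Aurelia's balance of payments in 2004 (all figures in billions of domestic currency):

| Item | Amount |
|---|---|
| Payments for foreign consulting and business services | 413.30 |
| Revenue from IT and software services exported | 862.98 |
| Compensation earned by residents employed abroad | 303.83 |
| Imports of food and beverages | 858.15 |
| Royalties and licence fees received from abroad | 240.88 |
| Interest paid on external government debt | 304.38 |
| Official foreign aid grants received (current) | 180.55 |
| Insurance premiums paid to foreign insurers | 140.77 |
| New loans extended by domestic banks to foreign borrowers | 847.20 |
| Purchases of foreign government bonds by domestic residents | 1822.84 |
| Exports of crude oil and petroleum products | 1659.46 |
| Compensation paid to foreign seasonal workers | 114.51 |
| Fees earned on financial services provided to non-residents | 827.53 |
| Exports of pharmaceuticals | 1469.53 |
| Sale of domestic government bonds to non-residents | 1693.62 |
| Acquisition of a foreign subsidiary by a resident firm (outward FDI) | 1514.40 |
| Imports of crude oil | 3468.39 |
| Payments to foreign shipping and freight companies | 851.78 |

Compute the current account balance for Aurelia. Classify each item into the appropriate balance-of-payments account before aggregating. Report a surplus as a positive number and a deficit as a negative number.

Goods: -3468.39 + 1659.46 - 858.15 + 1469.53 = -1197.55
Services: -851.78 + 240.88 - 413.30 - 140.77 + 862.98 + 827.53 = 525.54
Primary income: -114.51 + 303.83 - 304.38 = -115.06
Secondary income: 180.55
Current account = (-1197.55) + 525.54 + (-115.06) + 180.55 = -606.52
(Excluded from the current account — financial account: new loans extended by domestic banks to foreign borrowers 847.20, purchases of foreign government bonds by domestic residents 1822.84, sale of domestic government bonds to non-residents 1693.62, acquisition of a foreign subsidiary by a resident firm (outward FDI) 1514.40.)

-606.52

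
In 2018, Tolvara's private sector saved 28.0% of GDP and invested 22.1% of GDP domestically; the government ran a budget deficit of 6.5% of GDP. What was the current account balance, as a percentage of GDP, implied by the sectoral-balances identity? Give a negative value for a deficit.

By the sectoral-balances identity, CA = (S_private - I) + (T - G).
Private balance = 28.0 - 22.1 = 5.9
Government balance (T - G) = -6.5
CA = 5.9 + (-6.5) = -0.6

-0.6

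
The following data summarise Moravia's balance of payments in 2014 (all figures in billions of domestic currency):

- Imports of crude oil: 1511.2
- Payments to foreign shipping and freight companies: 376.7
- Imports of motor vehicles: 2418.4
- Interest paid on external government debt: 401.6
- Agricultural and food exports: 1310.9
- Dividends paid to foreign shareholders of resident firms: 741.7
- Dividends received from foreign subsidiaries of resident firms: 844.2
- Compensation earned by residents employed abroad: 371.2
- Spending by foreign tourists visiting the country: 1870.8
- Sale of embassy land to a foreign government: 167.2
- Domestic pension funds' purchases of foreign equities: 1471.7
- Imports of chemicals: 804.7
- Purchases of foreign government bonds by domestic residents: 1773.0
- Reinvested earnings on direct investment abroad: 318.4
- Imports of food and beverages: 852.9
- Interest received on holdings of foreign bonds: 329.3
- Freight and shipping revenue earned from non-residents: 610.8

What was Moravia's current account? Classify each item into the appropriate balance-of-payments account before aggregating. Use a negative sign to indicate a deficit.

-1451.6

Goods: -2418.4 - 1511.2 - 804.7 + 1310.9 - 852.9 = -4276.3
Services: -376.7 + 1870.8 + 610.8 = 2104.9
Primary income: 329.3 - 741.7 + 318.4 + 844.2 - 401.6 + 371.2 = 719.8
Current account = (-4276.3) + 2104.9 + 719.8 = -1451.6
(Excluded from the current account — capital account: sale of embassy land to a foreign government 167.2; financial account: domestic pension funds' purchases of foreign equities 1471.7, purchases of foreign government bonds by domestic residents 1773.0.)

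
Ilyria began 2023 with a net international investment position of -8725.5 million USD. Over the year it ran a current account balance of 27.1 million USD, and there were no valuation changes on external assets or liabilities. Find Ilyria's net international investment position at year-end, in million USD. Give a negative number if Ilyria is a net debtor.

-8698.4

With no valuation effects, change in NIIP = current account = 27.1
End-of-year NIIP = -8725.5 + 27.1 = -8698.4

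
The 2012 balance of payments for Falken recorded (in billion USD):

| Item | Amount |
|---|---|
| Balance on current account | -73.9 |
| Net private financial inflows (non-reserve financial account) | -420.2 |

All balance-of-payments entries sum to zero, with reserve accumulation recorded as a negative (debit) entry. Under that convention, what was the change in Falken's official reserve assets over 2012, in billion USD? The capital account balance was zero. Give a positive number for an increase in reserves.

Official reserve transactions balance = -((-73.9) + (-420.2)) = 494.1
An accumulation of reserves is recorded as a debit (negative entry), so the change in the stock of reserves is the negative of that balance.
Change in official reserves = -(494.1) = -494.1

-494.1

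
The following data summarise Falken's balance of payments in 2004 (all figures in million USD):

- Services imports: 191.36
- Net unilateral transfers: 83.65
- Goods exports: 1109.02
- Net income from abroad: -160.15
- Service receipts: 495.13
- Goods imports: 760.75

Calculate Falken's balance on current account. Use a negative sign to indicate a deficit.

575.54

Goods balance = 1109.02 - 760.75 = 348.27
Services balance = 495.13 - 191.36 = 303.77
Trade balance (goods + services) = 348.27 + 303.77 = 652.04
Net primary income = -160.15
Net secondary income = 83.65
Current account = 652.04 + (-160.15) + 83.65 = 575.54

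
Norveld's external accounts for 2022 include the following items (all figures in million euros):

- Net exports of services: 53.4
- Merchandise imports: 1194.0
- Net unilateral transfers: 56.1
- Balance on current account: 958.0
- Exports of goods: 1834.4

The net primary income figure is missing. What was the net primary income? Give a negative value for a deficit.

Current account = goods balance + services balance + net primary income + net secondary income
Sum of the known components = 749.9
Net primary income = CA - (known components) = 958.0 - 749.9 = 208.1

208.1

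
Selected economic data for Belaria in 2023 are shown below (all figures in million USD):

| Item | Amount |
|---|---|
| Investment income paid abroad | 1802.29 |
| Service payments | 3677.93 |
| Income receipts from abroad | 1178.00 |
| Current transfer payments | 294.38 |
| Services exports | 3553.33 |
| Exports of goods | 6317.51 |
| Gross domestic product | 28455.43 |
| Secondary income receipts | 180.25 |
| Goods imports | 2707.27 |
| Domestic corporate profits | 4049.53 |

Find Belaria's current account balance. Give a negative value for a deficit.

2747.22

Goods balance = 6317.51 - 2707.27 = 3610.24
Services balance = 3553.33 - 3677.93 = -124.60
Trade balance (goods + services) = 3610.24 + (-124.60) = 3485.64
Net primary income = 1178.00 - 1802.29 = -624.29
Net secondary income = 180.25 - 294.38 = -114.13
Current account = 3485.64 + (-624.29) + (-114.13) = 2747.22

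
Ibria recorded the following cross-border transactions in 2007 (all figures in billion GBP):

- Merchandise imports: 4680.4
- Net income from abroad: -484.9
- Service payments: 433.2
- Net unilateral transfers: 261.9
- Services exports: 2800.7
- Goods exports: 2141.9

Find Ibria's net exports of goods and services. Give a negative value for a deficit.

-171.0

Goods balance = 2141.9 - 4680.4 = -2538.5
Services balance = 2800.7 - 433.2 = 2367.5
Trade balance (goods + services) = -2538.5 + 2367.5 = -171.0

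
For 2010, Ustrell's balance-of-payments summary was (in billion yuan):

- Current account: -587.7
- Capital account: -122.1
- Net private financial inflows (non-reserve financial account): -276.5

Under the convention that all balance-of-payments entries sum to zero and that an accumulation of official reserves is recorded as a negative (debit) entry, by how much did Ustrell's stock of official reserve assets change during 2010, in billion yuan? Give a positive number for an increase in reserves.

-986.3

Official reserve transactions balance = -((-587.7) + (-122.1) + (-276.5)) = 986.3
An accumulation of reserves is recorded as a debit (negative entry), so the change in the stock of reserves is the negative of that balance.
Change in official reserves = -(986.3) = -986.3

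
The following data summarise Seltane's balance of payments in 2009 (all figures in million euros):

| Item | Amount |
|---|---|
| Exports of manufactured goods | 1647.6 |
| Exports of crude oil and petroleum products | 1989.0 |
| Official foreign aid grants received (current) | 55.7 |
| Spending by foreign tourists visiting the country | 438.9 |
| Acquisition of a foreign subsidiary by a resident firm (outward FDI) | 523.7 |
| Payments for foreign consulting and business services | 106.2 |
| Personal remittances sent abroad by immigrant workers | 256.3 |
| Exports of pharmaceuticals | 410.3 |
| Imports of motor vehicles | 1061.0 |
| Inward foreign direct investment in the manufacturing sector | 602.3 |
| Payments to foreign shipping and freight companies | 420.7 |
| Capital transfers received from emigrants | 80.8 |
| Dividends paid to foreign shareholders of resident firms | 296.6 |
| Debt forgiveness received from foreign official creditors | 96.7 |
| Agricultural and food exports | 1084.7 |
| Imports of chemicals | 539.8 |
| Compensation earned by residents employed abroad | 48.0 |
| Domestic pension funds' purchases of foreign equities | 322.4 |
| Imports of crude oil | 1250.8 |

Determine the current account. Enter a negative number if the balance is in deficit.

Goods: -539.8 + 410.3 - 1250.8 + 1647.6 + 1989.0 - 1061.0 + 1084.7 = 2280.0
Services: -106.2 + 438.9 - 420.7 = -88.0
Primary income: 48.0 - 296.6 = -248.6
Secondary income: 55.7 - 256.3 = -200.6
Current account = 2280.0 + (-88.0) + (-248.6) + (-200.6) = 1742.8
(Excluded from the current account — financial account: acquisition of a foreign subsidiary by a resident firm (outward FDI) 523.7, inward foreign direct investment in the manufacturing sector 602.3, domestic pension funds' purchases of foreign equities 322.4; capital account: capital transfers received from emigrants 80.8, debt forgiveness received from foreign official creditors 96.7.)

1742.8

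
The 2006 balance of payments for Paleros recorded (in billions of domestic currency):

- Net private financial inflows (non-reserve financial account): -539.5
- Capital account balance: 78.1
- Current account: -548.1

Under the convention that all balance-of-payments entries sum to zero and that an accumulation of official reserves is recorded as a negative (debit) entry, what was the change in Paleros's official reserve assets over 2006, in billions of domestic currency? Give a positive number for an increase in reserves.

-1009.5

Official reserve transactions balance = -((-548.1) + 78.1 + (-539.5)) = 1009.5
An accumulation of reserves is recorded as a debit (negative entry), so the change in the stock of reserves is the negative of that balance.
Change in official reserves = -(1009.5) = -1009.5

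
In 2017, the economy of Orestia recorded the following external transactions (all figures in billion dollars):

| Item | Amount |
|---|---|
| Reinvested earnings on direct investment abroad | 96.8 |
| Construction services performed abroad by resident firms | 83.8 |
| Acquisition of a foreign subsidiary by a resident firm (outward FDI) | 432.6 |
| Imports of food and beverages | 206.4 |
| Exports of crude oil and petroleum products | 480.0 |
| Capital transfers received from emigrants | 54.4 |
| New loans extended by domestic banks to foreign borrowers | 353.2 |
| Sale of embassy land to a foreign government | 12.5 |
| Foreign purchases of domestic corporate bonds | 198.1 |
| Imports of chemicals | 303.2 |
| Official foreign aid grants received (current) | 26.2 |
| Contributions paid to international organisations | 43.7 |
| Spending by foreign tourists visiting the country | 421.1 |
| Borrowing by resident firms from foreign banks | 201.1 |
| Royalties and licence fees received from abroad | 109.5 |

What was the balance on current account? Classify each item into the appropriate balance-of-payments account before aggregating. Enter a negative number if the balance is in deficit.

664.1

Goods: -206.4 + 480.0 - 303.2 = -29.6
Services: 421.1 + 83.8 + 109.5 = 614.4
Primary income: 96.8
Secondary income: -43.7 + 26.2 = -17.5
Current account = (-29.6) + 614.4 + 96.8 + (-17.5) = 664.1
(Excluded from the current account — financial account: acquisition of a foreign subsidiary by a resident firm (outward FDI) 432.6, new loans extended by domestic banks to foreign borrowers 353.2, foreign purchases of domestic corporate bonds 198.1, borrowing by resident firms from foreign banks 201.1; capital account: capital transfers received from emigrants 54.4, sale of embassy land to a foreign government 12.5.)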